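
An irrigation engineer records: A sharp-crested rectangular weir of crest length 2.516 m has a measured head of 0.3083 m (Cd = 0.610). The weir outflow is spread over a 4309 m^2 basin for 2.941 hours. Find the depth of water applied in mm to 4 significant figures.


Approach: apply the rectangular weir equation with a volume-to-depth conversion, Q = (2/3)*Cd*L*sqrt(2g)*H^1.5; d = Q*t/A * 1000.
Step 1 — weir discharge:
  Q = (2/3)*0.610*2.516*sqrt(2*9.81)*0.3083^1.5 = 0.775816 m^3/s
Step 2 — volume: V = 0.775816 * 2.941*3600 = 8214.03 m^3
Step 3 — depth: d = V/A * 1000 = 8214.03/4309 * 1000 = 1906 mm
Therefore the depth of water applied = 1906 mm.


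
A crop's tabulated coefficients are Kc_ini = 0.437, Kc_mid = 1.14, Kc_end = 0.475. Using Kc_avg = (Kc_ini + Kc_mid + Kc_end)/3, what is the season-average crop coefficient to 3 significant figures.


Kc_avg = (0.437 + 1.14 + 0.475)/3 = 0.684
Therefore the season-average crop coefficient = 0.684.


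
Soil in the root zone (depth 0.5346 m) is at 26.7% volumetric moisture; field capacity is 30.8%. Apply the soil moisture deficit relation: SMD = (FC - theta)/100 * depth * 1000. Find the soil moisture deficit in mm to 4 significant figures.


SMD = (30.8 - 26.7)/100 * 0.5346 * 1000 = 21.92 mm
Therefore the soil moisture deficit = 21.92 mm.


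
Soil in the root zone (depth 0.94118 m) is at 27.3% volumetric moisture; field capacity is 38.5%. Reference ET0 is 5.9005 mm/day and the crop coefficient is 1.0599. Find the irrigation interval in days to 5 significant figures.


Approach: apply soil-water budget scheduling, SMD = (FC-theta)/100*depth*1000; ETc = ET0*Kc; interval = SMD/ETc.
Step 1 — soil moisture deficit:
  SMD = (38.5 - 27.3)/100 * 0.94118 * 1000 = 105.4122 mm
Step 2 — daily crop ET (ETc = ET0*Kc):
  ETc = 5.9005 * 1.0599 = 6.253940 mm/day
Step 3 — irrigation interval (SMD/ETc):
  interval = 105.4122 / 6.253940 = 16.855 days
Therefore the irrigation interval = 16.855 days.


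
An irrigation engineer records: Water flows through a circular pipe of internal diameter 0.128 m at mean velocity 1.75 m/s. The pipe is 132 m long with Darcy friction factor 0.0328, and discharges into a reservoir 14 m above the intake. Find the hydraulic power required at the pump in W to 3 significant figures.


Approach: apply continuity + Darcy-Weisbach + hydraulic power, Q = A*v; hf = f*(L/D)*(v^2/(2g)); H = static + hf; P = rho*g*Q*H.
Step 1 — flow rate (continuity, Q = A*v):
  A = pi*(0.128/2)^2 = 0.012868 m^2
  Q = 0.012868 * 1.75 = 0.022519 m^3/s
Step 2 — friction head loss (Darcy-Weisbach):
  hf = 0.0328 * (132/0.128) * (1.75^2 / (2*9.81))
  hf = 5.2798 m
Step 3 — total head: H = 14 + 5.2798 = 19.280 m
Step 4 — hydraulic power (P = rho*g*Q*H):
  P = 1000 * 9.81 * 0.022519 * 19.280 = 4260 W
Therefore the hydraulic power required at the pump = 4260 W.


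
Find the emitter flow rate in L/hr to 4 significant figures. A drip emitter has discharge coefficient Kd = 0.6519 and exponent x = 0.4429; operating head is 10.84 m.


Approach: apply the emitter characteristic equation, q = Kd * h^x.
q = 0.6519 * 10.84^0.4429 = 1.873 L/hr
Therefore the emitter flow rate = 1.873 L/hr.


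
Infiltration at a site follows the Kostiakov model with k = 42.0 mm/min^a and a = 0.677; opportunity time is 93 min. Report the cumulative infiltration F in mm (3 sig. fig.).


Approach: apply the Kostiakov infiltration equation, F = k*t^a.
F = 42.0 * 93^0.677 = 903 mm
Therefore the cumulative infiltration F = 903 mm.


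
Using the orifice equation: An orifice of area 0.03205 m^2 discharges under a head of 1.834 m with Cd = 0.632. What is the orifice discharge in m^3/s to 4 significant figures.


Approach: apply the orifice equation, Q = Cd*A*sqrt(2*g*h).
Q = 0.632 * 0.03205 * sqrt(2*9.81*1.834) = 0.1215 m^3/s
Therefore the orifice discharge = 0.1215 m^3/s.


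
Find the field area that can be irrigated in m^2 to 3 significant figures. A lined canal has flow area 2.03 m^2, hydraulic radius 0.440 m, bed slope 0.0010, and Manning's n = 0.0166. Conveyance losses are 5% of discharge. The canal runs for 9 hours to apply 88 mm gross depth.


Approach: apply Manning's equation with a conveyance and depth budget, Q = (1/n)*A*R^(2/3)*S^(1/2); Q_field = Q*(1-loss); Area = Q_field*t/(d/1000).
Step 1 — canal discharge (Manning's equation):
  Q = (1/0.0166) * 2.03 * 0.440^(2/3) * 0.0010^(1/2) = 2.2371 m^3/s
Step 2 — delivered flow: Q_field = 2.2371*(1 - 5/100) = 2.1253 m^3/s
Step 3 — volume delivered: V = 2.1253 * 9*3600 = 68859 m^3
Step 4 — area served: A = V / (depth/1000) = 68859 / 0.088 = 782000 m^2
Therefore the field area that can be irrigated = 782000 m^2.


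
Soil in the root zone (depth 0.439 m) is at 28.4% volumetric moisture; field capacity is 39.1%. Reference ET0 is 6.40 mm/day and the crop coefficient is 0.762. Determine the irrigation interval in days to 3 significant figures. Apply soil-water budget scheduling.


Approach: apply soil-water budget scheduling, SMD = (FC-theta)/100*depth*1000; ETc = ET0*Kc; interval = SMD/ETc.
Step 1 — soil moisture deficit:
  SMD = (39.1 - 28.4)/100 * 0.439 * 1000 = 46.973 mm
Step 2 — daily crop ET (ETc = ET0*Kc):
  ETc = 6.40 * 0.762 = 4.8768 mm/day
Step 3 — irrigation interval (SMD/ETc):
  interval = 46.973 / 4.8768 = 9.63 days
Therefore the irrigation interval = 9.63 days.


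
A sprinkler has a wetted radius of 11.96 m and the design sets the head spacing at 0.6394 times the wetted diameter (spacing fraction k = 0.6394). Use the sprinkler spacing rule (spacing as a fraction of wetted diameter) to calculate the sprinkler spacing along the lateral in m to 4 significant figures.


Approach: apply the sprinkler spacing rule (spacing as a fraction of wetted diameter), S = k*(2*R).
S = 0.6394 * (2 * 11.96) = 15.29 m
Therefore the sprinkler spacing along the lateral = 15.29 m.


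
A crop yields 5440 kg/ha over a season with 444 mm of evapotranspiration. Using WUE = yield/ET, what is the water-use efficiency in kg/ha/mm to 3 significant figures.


WUE = 5440 / 444 = 12.3 kg/ha/mm
Therefore the water-use efficiency = 12.3 kg/ha/mm.


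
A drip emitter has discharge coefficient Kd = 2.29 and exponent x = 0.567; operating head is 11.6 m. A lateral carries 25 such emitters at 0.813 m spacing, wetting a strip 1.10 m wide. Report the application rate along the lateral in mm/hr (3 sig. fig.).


Approach: apply the emitter equation with a lateral mass balance, q = Kd*h^x; Q = n*q; rate = Q/(n*spacing*width).
Step 1 — single emitter flow (q = Kd*h^x):
  q = 2.29 * 11.6^0.567 = 9.1914 L/hr
Step 2 — total lateral flow: Q = 25 * 9.1914 = 229.79 L/hr
Step 3 — wetted area: A = 25 * 0.813 * 1.10 = 22.358 m^2
Step 4 — application rate: Q/A = 229.79/22.358 = 10.3 mm/hr
Therefore the application rate along the lateral = 10.3 mm/hr.


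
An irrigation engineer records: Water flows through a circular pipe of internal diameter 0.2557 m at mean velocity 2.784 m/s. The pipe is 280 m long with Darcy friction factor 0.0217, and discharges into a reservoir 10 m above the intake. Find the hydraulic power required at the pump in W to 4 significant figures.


Approach: apply continuity + Darcy-Weisbach + hydraulic power, Q = A*v; hf = f*(L/D)*(v^2/(2g)); H = static + hf; P = rho*g*Q*H.
Step 1 — flow rate (continuity, Q = A*v):
  A = pi*(0.2557/2)^2 = 0.0513513 m^2
  Q = 0.0513513 * 2.784 = 0.142962 m^3/s
Step 2 — friction head loss (Darcy-Weisbach):
  hf = 0.0217 * (280/0.2557) * (2.784^2 / (2*9.81))
  hf = 9.38699 m
Step 3 — total head: H = 10 + 9.38699 = 19.3870 m
Step 4 — hydraulic power (P = rho*g*Q*H):
  P = 1000 * 9.81 * 0.142962 * 19.3870 = 27190 W
Therefore the hydraulic power required at the pump = 27190 W.


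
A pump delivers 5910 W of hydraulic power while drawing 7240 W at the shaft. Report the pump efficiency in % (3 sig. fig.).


Approach: apply the efficiency ratio, eta = (P_out/P_in)*100.
eta = (5910 / 7240) * 100 = 81.6 %
Therefore the pump efficiency = 81.6 %.


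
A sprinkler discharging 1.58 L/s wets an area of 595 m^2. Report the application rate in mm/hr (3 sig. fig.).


Approach: apply the application rate relation, rate = (Q/A)*3600.
rate = (1.58 / 595) * 3600 = 9.56 mm/hr
Therefore the application rate = 9.56 mm/hr.


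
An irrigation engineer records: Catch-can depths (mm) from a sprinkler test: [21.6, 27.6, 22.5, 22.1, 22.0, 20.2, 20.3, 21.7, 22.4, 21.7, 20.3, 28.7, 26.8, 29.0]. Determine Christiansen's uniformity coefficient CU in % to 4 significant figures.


Approach: apply Christiansen's uniformity coefficient, CU = (1 - mean_abs_deviation/mean)*100.
mean = 23.3500 mm
mean |d_i - mean| = 2.67143 mm
CU = (1 - 2.67143/23.3500)*100 = 88.56 %
Therefore Christiansen's uniformity coefficient CU = 88.56 %.


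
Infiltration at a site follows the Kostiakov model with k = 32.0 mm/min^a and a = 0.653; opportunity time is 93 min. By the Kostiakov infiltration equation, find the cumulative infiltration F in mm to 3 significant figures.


Approach: apply the Kostiakov infiltration equation, F = k*t^a.
F = 32.0 * 93^0.653 = 617 mm
Therefore the cumulative infiltration F = 617 mm.


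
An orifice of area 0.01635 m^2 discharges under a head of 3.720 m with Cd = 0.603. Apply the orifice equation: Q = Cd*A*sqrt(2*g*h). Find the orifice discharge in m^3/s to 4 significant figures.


Q = 0.603 * 0.01635 * sqrt(2*9.81*3.720) = 0.08423 m^3/s
Therefore the orifice discharge = 0.08423 m^3/s.


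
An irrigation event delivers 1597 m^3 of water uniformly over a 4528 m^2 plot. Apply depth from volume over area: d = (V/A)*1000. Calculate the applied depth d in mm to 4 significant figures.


d = (1597 / 4528) * 1000 = 352.7 mm
Therefore the applied depth d = 352.7 mm.


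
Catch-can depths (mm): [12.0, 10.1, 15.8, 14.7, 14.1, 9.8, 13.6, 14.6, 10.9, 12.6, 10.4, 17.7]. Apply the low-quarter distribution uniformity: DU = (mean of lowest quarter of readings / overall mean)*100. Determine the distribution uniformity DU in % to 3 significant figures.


sorted lowest 3 of 12: [9.8, 10.1, 10.4] -> mean = 10.100 mm
overall mean = 13.025 mm
DU = (10.100/13.025)*100 = 77.5 %
Therefore the distribution uniformity DU = 77.5 %.


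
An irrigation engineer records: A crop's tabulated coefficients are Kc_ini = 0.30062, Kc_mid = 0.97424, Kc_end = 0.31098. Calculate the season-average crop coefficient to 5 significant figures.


Approach: apply a simple seasonal average, Kc_avg = (Kc_ini + Kc_mid + Kc_end)/3.
Kc_avg = (0.30062 + 0.97424 + 0.31098)/3 = 0.52861
Therefore the season-average crop coefficient = 0.52861.


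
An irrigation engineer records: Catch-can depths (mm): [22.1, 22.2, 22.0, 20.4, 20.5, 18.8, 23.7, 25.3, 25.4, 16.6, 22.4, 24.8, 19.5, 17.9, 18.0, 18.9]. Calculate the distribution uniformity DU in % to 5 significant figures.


Approach: apply the low-quarter distribution uniformity, DU = (mean of lowest quarter of readings / overall mean)*100.
sorted lowest 4 of 16: [16.6, 17.9, 18.0, 18.8] -> mean = 17.82500 mm
overall mean = 21.15625 mm
DU = (17.82500/21.15625)*100 = 84.254 %
Therefore the distribution uniformity DU = 84.254 %.


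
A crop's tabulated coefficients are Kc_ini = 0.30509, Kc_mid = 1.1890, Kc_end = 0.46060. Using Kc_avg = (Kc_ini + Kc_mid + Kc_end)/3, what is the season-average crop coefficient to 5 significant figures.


Kc_avg = (0.30509 + 1.1890 + 0.46060)/3 = 0.65156
Therefore the season-average crop coefficient = 0.65156.


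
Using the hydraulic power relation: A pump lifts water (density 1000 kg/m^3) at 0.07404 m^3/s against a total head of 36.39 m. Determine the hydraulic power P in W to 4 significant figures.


Approach: apply the hydraulic power relation, P = rho*g*Q*H.
P = 1000 * 9.81 * 0.07404 * 36.39 = 26430 W
Therefore the hydraulic power P = 26430 W.


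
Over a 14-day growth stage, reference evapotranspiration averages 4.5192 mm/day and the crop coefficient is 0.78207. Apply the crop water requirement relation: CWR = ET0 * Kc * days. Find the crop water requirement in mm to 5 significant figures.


CWR = 4.5192 * 0.78207 * 14 = 49.481 mm
Therefore the crop water requirement = 49.481 mm.


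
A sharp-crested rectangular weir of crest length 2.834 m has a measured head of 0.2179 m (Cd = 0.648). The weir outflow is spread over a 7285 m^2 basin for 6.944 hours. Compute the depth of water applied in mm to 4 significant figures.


Approach: apply the rectangular weir equation with a volume-to-depth conversion, Q = (2/3)*Cd*L*sqrt(2g)*H^1.5; d = Q*t/A * 1000.
Step 1 — weir discharge:
  Q = (2/3)*0.648*2.834*sqrt(2*9.81)*0.2179^1.5 = 0.551593 m^3/s
Step 2 — volume: V = 0.551593 * 6.944*3600 = 13788.9 m^3
Step 3 — depth: d = V/A * 1000 = 13788.9/7285 * 1000 = 1893 mm
Therefore the depth of water applied = 1893 mm.


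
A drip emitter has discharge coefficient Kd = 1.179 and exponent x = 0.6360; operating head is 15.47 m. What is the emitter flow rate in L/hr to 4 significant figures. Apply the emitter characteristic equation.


Approach: apply the emitter characteristic equation, q = Kd * h^x.
q = 1.179 * 15.47^0.6360 = 6.730 L/hr
Therefore the emitter flow rate = 6.730 L/hr.


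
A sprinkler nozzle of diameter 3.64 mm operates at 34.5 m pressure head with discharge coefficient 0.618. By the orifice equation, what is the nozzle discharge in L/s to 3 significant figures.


Approach: apply the orifice equation, Q = Cd*A*sqrt(2*g*h), A = pi*(d/2)^2.
A = pi*(3.64e-3/2)^2 = 1.0406e-05 m^2
Q = 0.618 * 1.0406e-05 * sqrt(2*9.81*34.5) * 1000 = 0.167 L/s
Therefore the nozzle discharge = 0.167 L/s.


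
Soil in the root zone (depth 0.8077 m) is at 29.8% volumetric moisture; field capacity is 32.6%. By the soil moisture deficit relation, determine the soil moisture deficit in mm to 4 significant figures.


Approach: apply the soil moisture deficit relation, SMD = (FC - theta)/100 * depth * 1000.
SMD = (32.6 - 29.8)/100 * 0.8077 * 1000 = 22.62 mm
Therefore the soil moisture deficit = 22.62 mm.


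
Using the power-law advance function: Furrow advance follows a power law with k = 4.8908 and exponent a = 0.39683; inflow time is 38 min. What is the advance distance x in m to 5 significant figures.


Approach: apply the power-law advance function, x = k*t^a.
x = 4.8908 * 38^0.39683 = 20.715 m
Therefore the advance distance x = 20.715 m.


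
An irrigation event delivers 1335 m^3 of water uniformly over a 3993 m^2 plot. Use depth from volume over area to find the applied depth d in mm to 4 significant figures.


Approach: apply depth from volume over area, d = (V/A)*1000.
d = (1335 / 3993) * 1000 = 334.3 mm
Therefore the applied depth d = 334.3 mm.


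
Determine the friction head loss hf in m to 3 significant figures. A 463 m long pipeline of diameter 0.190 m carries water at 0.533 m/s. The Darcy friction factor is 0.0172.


Approach: apply the Darcy-Weisbach equation, hf = f*(L/D)*(v^2/(2g)).
hf = 0.0172 * (463/0.190) * (0.533^2 / (2*9.81))
hf = 0.607 m
Therefore the friction head loss hf = 0.607 m.


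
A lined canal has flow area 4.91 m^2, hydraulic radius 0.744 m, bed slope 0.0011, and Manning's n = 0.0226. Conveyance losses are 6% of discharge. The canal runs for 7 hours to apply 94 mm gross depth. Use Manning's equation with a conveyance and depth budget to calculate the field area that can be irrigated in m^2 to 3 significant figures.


Approach: apply Manning's equation with a conveyance and depth budget, Q = (1/n)*A*R^(2/3)*S^(1/2); Q_field = Q*(1-loss); Area = Q_field*t/(d/1000).
Step 1 — canal discharge (Manning's equation):
  Q = (1/0.0226) * 4.91 * 0.744^(2/3) * 0.0011^(1/2) = 5.9163 m^3/s
Step 2 — delivered flow: Q_field = 5.9163*(1 - 6/100) = 5.5613 m^3/s
Step 3 — volume delivered: V = 5.5613 * 7*3600 = 140150 m^3
Step 4 — area served: A = V / (depth/1000) = 140150 / 0.094 = 1490000 m^2
Therefore the field area that can be irrigated = 1490000 m^2.


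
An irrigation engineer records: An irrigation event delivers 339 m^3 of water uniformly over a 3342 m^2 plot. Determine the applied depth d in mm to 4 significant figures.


Approach: apply depth from volume over area, d = (V/A)*1000.
d = (339 / 3342) * 1000 = 101.4 mm
Therefore the applied depth d = 101.4 mm.


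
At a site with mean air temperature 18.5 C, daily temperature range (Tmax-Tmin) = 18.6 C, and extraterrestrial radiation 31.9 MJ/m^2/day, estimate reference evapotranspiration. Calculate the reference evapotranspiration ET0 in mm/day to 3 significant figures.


Approach: apply the Hargreaves-Samani method, ET0 = 0.0023*(Tmean+17.8)*sqrt(Tmax-Tmin)*0.408*Ra.
ET0 = 0.0023*(18.5+17.8)*sqrt(18.6)*0.408*31.9 = 4.69 mm/day
Therefore the reference evapotranspiration ET0 = 4.69 mm/day.


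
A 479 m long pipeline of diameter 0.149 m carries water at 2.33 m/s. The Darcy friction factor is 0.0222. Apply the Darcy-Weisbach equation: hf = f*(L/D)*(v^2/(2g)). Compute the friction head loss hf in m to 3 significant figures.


hf = 0.0222 * (479/0.149) * (2.33^2 / (2*9.81))
hf = 19.7 m
Therefore the friction head loss hf = 19.7 m.


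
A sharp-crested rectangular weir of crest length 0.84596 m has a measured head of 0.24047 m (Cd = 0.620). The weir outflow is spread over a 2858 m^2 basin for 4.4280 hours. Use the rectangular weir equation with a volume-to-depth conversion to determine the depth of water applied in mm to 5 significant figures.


Approach: apply the rectangular weir equation with a volume-to-depth conversion, Q = (2/3)*Cd*L*sqrt(2g)*H^1.5; d = Q*t/A * 1000.
Step 1 — weir discharge:
  Q = (2/3)*0.620*0.84596*sqrt(2*9.81)*0.24047^1.5 = 0.1826380 m^3/s
Step 2 — volume: V = 0.1826380 * 4.4280*3600 = 2911.396 m^3
Step 3 — depth: d = V/A * 1000 = 2911.396/2858 * 1000 = 1018.7 mm
Therefore the depth of water applied = 1018.7 mm.


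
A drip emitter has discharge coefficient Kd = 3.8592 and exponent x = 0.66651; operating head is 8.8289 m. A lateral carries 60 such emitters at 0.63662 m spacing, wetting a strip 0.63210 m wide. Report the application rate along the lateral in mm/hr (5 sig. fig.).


Approach: apply the emitter equation with a lateral mass balance, q = Kd*h^x; Q = n*q; rate = Q/(n*spacing*width).
Step 1 — single emitter flow (q = Kd*h^x):
  q = 3.8592 * 8.8289^0.66651 = 16.47986 L/hr
Step 2 — total lateral flow: Q = 60 * 16.47986 = 988.7915 L/hr
Step 3 — wetted area: A = 60 * 0.63662 * 0.63210 = 24.14445 m^2
Step 4 — application rate: Q/A = 988.7915/24.14445 = 40.953 mm/hr
Therefore the application rate along the lateral = 40.953 mm/hr.


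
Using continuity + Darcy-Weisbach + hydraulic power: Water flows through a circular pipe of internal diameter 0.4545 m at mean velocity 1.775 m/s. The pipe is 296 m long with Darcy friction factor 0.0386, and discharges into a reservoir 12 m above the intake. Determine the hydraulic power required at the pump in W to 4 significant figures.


Approach: apply continuity + Darcy-Weisbach + hydraulic power, Q = A*v; hf = f*(L/D)*(v^2/(2g)); H = static + hf; P = rho*g*Q*H.
Step 1 — flow rate (continuity, Q = A*v):
  A = pi*(0.4545/2)^2 = 0.162240 m^2
  Q = 0.162240 * 1.775 = 0.287976 m^3/s
Step 2 — friction head loss (Darcy-Weisbach):
  hf = 0.0386 * (296/0.4545) * (1.775^2 / (2*9.81))
  hf = 4.03685 m
Step 3 — total head: H = 12 + 4.03685 = 16.0369 m
Step 4 — hydraulic power (P = rho*g*Q*H):
  P = 1000 * 9.81 * 0.287976 * 16.0369 = 45300 W
Therefore the hydraulic power required at the pump = 45300 W.


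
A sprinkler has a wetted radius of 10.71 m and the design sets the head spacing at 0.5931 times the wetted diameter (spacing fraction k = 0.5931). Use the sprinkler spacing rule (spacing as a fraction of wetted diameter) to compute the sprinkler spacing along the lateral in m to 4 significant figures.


Approach: apply the sprinkler spacing rule (spacing as a fraction of wetted diameter), S = k*(2*R).
S = 0.5931 * (2 * 10.71) = 12.70 m
Therefore the sprinkler spacing along the lateral = 12.70 m.


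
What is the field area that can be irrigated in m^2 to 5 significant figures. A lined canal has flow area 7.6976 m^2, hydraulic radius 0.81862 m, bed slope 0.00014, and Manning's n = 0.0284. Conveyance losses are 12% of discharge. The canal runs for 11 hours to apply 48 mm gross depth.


Approach: apply Manning's equation with a conveyance and depth budget, Q = (1/n)*A*R^(2/3)*S^(1/2); Q_field = Q*(1-loss); Area = Q_field*t/(d/1000).
Step 1 — canal discharge (Manning's equation):
  Q = (1/0.0284) * 7.6976 * 0.81862^(2/3) * 0.00014^(1/2) = 2.806441 m^3/s
Step 2 — delivered flow: Q_field = 2.806441*(1 - 12/100) = 2.469668 m^3/s
Step 3 — volume delivered: V = 2.469668 * 11*3600 = 97798.86 m^3
Step 4 — area served: A = V / (depth/1000) = 97798.86 / 0.048 = 2037500 m^2
Therefore the field area that can be irrigated = 2037500 m^2.


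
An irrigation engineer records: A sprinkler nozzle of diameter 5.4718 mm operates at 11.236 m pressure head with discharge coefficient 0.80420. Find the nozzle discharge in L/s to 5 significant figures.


Approach: apply the orifice equation, Q = Cd*A*sqrt(2*g*h), A = pi*(d/2)^2.
A = pi*(5.4718e-3/2)^2 = 2.351529e-05 m^2
Q = 0.80420 * 2.351529e-05 * sqrt(2*9.81*11.236) * 1000 = 0.28078 L/s
Therefore the nozzle discharge = 0.28078 L/s.


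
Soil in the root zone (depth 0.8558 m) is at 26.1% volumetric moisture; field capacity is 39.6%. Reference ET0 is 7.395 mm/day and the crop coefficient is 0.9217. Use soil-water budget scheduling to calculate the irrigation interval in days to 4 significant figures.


Approach: apply soil-water budget scheduling, SMD = (FC-theta)/100*depth*1000; ETc = ET0*Kc; interval = SMD/ETc.
Step 1 — soil moisture deficit:
  SMD = (39.6 - 26.1)/100 * 0.8558 * 1000 = 115.533 mm
Step 2 — daily crop ET (ETc = ET0*Kc):
  ETc = 7.395 * 0.9217 = 6.81597 mm/day
Step 3 — irrigation interval (SMD/ETc):
  interval = 115.533 / 6.81597 = 16.95 days
Therefore the irrigation interval = 16.95 days.


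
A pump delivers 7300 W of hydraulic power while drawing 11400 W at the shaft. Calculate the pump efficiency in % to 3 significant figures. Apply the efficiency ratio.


Approach: apply the efficiency ratio, eta = (P_out/P_in)*100.
eta = (7300 / 11400) * 100 = 64.0 %
Therefore the pump efficiency = 64.0 %.


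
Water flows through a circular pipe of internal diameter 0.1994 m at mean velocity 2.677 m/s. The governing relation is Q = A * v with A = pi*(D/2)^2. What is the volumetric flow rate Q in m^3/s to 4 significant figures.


A = pi*(0.1994/2)^2 = 0.0312277 m^2
Q = 0.0312277 * 2.677 = 0.08360 m^3/s
Therefore the volumetric flow rate Q = 0.08360 m^3/s.


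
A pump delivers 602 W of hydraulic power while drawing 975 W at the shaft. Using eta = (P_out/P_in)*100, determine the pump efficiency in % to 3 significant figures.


eta = (602 / 975) * 100 = 61.7 %
Therefore the pump efficiency = 61.7 %.


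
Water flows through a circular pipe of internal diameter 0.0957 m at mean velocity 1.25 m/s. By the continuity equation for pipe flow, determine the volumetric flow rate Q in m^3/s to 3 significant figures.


Approach: apply the continuity equation for pipe flow, Q = A * v with A = pi*(D/2)^2.
A = pi*(0.0957/2)^2 = 0.0071931 m^2
Q = 0.0071931 * 1.25 = 0.00899 m^3/s
Therefore the volumetric flow rate Q = 0.00899 m^3/s.


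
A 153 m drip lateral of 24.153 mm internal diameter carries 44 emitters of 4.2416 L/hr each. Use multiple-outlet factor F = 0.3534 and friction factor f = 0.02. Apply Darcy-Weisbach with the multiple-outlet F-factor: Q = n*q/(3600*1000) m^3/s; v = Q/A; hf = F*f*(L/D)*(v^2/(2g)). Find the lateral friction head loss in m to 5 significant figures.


Q = 44*4.2416/(3600*1000) = 5.184178e-05 m^3/s
A = pi*(24.153e-3/2)^2 = 4.581757e-04 m^2, so v = Q/A = 0.1131483 m/s
hf = 0.3534*0.02*(153/0.024153)*(0.1131483^2/(2*9.81)) = 0.029216 m
Therefore the lateral friction head loss = 0.029216 m.


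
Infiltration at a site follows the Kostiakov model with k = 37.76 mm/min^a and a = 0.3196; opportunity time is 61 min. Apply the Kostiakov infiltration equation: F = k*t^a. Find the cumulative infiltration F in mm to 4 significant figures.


F = 37.76 * 61^0.3196 = 140.5 mm
Therefore the cumulative infiltration F = 140.5 mm.


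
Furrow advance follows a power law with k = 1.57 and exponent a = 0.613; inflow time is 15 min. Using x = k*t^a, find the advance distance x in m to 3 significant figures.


x = 1.57 * 15^0.613 = 8.26 m
Therefore the advance distance x = 8.26 m.


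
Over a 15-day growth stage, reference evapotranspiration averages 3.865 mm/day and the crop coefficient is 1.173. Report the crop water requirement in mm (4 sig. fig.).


Approach: apply the crop water requirement relation, CWR = ET0 * Kc * days.
CWR = 3.865 * 1.173 * 15 = 68.00 mm
Therefore the crop water requirement = 68.00 mm.


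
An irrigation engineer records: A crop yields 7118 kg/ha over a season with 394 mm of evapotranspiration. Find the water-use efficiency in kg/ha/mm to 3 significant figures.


Approach: apply the water-use efficiency ratio, WUE = yield/ET.
WUE = 7118 / 394 = 18.1 kg/ha/mm
Therefore the water-use efficiency = 18.1 kg/ha/mm.


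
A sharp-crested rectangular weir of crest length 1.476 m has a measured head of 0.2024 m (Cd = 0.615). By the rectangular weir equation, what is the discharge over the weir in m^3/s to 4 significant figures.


Approach: apply the rectangular weir equation, Q = (2/3)*Cd*L*sqrt(2g)*H^1.5.
Q = (2/3)*0.615*1.476*sqrt(2*9.81)*0.2024^1.5 = 0.2441 m^3/s
Therefore the discharge over the weir = 0.2441 m^3/s.


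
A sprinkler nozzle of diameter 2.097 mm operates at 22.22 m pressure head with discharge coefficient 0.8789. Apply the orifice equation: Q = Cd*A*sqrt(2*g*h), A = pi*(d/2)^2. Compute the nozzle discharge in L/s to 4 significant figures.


A = pi*(2.097e-3/2)^2 = 3.45372e-06 m^2
Q = 0.8789 * 3.45372e-06 * sqrt(2*9.81*22.22) * 1000 = 0.06338 L/s
Therefore the nozzle discharge = 0.06338 L/s.


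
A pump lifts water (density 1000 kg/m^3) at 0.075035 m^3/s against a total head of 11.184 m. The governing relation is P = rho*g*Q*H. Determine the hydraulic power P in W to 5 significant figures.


P = 1000 * 9.81 * 0.075035 * 11.184 = 8232.5 W
Therefore the hydraulic power P = 8232.5 W.


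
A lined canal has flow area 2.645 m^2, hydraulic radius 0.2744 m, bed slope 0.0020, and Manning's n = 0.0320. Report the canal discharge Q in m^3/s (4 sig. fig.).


Approach: apply Manning's equation, Q = (1/n)*A*R^(2/3)*S^(1/2).
Q = (1/0.0320) * 2.645 * 0.2744^(2/3) * 0.0020^(1/2) = 1.561 m^3/s
Therefore the canal discharge Q = 1.561 m^3/s.


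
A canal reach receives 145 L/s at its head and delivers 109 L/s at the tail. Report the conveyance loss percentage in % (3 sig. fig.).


Approach: apply the conveyance loss ratio, loss% = ((Q_head - Q_tail)/Q_head)*100.
loss = ((145 - 109)/145)*100 = 24.8 %
Therefore the conveyance loss percentage = 24.8 %.


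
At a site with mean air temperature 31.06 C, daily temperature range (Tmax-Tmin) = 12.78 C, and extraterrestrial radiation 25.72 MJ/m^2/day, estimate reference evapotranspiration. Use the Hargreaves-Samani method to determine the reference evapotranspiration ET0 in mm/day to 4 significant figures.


Approach: apply the Hargreaves-Samani method, ET0 = 0.0023*(Tmean+17.8)*sqrt(Tmax-Tmin)*0.408*Ra.
ET0 = 0.0023*(31.06+17.8)*sqrt(12.78)*0.408*25.72 = 4.216 mm/day
Therefore the reference evapotranspiration ET0 = 4.216 mm/day.


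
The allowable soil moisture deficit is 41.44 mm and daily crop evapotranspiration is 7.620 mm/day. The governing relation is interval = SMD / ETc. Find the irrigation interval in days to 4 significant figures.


interval = 41.44 / 7.620 = 5.438 days
Therefore the irrigation interval = 5.438 days.


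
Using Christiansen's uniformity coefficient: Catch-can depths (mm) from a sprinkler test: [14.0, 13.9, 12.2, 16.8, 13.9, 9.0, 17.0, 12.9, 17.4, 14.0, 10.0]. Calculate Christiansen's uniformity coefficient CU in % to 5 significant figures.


Approach: apply Christiansen's uniformity coefficient, CU = (1 - mean_abs_deviation/mean)*100.
mean = 13.73636 mm
mean |d_i - mean| = 1.971901 mm
CU = (1 - 1.971901/13.73636)*100 = 85.645 %
Therefore Christiansen's uniformity coefficient CU = 85.645 %.


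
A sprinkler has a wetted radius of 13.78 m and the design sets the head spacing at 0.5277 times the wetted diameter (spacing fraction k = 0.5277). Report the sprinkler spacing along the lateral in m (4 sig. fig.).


Approach: apply the sprinkler spacing rule (spacing as a fraction of wetted diameter), S = k*(2*R).
S = 0.5277 * (2 * 13.78) = 14.54 m
Therefore the sprinkler spacing along the lateral = 14.54 m.


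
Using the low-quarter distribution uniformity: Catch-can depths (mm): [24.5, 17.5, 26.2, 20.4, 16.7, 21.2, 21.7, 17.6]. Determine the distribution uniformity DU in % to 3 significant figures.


Approach: apply the low-quarter distribution uniformity, DU = (mean of lowest quarter of readings / overall mean)*100.
sorted lowest 2 of 8: [16.7, 17.5] -> mean = 17.100 mm
overall mean = 20.725 mm
DU = (17.100/20.725)*100 = 82.5 %
Therefore the distribution uniformity DU = 82.5 %.


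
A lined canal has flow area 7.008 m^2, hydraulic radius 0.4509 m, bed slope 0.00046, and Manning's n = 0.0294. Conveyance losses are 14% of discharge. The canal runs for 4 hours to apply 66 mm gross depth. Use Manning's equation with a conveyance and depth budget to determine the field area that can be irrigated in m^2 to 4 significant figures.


Approach: apply Manning's equation with a conveyance and depth budget, Q = (1/n)*A*R^(2/3)*S^(1/2); Q_field = Q*(1-loss); Area = Q_field*t/(d/1000).
Step 1 — canal discharge (Manning's equation):
  Q = (1/0.0294) * 7.008 * 0.4509^(2/3) * 0.00046^(1/2) = 3.00616 m^3/s
Step 2 — delivered flow: Q_field = 3.00616*(1 - 14/100) = 2.58530 m^3/s
Step 3 — volume delivered: V = 2.58530 * 4*3600 = 37228.3 m^3
Step 4 — area served: A = V / (depth/1000) = 37228.3 / 0.066 = 564100 m^2
Therefore the field area that can be irrigated = 564100 m^2.


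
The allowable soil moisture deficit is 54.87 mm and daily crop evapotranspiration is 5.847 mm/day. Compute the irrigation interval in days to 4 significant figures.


Approach: apply the irrigation interval relation, interval = SMD / ETc.
interval = 54.87 / 5.847 = 9.384 days
Therefore the irrigation interval = 9.384 days.


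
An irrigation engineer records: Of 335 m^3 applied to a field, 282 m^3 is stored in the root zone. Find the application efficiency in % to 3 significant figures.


Approach: apply the application efficiency ratio, Ea = (stored/applied)*100.
Ea = (282/335)*100 = 84.2 %
Therefore the application efficiency = 84.2 %.


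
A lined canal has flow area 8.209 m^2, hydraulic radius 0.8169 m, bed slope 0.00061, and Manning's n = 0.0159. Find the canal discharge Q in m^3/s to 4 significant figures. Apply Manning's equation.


Approach: apply Manning's equation, Q = (1/n)*A*R^(2/3)*S^(1/2).
Q = (1/0.0159) * 8.209 * 0.8169^(2/3) * 0.00061^(1/2) = 11.14 m^3/s
Therefore the canal discharge Q = 11.14 m^3/s.


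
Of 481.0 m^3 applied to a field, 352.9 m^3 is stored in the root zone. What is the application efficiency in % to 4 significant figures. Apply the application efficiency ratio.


Approach: apply the application efficiency ratio, Ea = (stored/applied)*100.
Ea = (352.9/481.0)*100 = 73.37 %
Therefore the application efficiency = 73.37 %.


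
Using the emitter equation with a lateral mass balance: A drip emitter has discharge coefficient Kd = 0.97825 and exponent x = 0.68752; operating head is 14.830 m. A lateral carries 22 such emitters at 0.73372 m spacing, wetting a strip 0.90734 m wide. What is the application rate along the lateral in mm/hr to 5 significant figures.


Approach: apply the emitter equation with a lateral mass balance, q = Kd*h^x; Q = n*q; rate = Q/(n*spacing*width).
Step 1 — single emitter flow (q = Kd*h^x):
  q = 0.97825 * 14.830^0.68752 = 6.246444 L/hr
Step 2 — total lateral flow: Q = 22 * 6.246444 = 137.4218 L/hr
Step 3 — wetted area: A = 22 * 0.73372 * 0.90734 = 14.64614 m^2
Step 4 — application rate: Q/A = 137.4218/14.64614 = 9.3828 mm/hr
Therefore the application rate along the lateral = 9.3828 mm/hr.


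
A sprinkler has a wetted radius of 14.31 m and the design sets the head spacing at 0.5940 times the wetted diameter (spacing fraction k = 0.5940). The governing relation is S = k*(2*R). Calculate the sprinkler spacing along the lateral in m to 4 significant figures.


S = 0.5940 * (2 * 14.31) = 17.00 m
Therefore the sprinkler spacing along the lateral = 17.00 m.


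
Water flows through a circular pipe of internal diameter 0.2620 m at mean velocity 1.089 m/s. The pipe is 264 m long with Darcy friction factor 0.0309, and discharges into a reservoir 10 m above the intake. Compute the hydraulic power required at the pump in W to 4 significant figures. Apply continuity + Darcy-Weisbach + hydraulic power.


Approach: apply continuity + Darcy-Weisbach + hydraulic power, Q = A*v; hf = f*(L/D)*(v^2/(2g)); H = static + hf; P = rho*g*Q*H.
Step 1 — flow rate (continuity, Q = A*v):
  A = pi*(0.2620/2)^2 = 0.0539129 m^2
  Q = 0.0539129 * 1.089 = 0.0587111 m^3/s
Step 2 — friction head loss (Darcy-Weisbach):
  hf = 0.0309 * (264/0.2620) * (1.089^2 / (2*9.81))
  hf = 1.88199 m
Step 3 — total head: H = 10 + 1.88199 = 11.8820 m
Step 4 — hydraulic power (P = rho*g*Q*H):
  P = 1000 * 9.81 * 0.0587111 * 11.8820 = 6844 W
Therefore the hydraulic power required at the pump = 6844 W.


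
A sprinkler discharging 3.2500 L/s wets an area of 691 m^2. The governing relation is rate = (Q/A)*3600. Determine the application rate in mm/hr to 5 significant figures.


rate = (3.2500 / 691) * 3600 = 16.932 mm/hr
Therefore the application rate = 16.932 mm/hr.


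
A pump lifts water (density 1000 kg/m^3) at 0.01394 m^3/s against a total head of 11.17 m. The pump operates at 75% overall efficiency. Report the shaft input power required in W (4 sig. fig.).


Approach: apply hydraulic power then efficiency conversion, P = rho*g*Q*H; P_in = P/eta.
Step 1 — hydraulic power (P = rho*g*Q*H):
  P = 1000 * 9.81 * 0.01394 * 11.17 = 1527.51 W
Step 2 — input power: P_in = P/eta = 1527.51 / 0.75 = 2037 W
Therefore the shaft input power required = 2037 W.


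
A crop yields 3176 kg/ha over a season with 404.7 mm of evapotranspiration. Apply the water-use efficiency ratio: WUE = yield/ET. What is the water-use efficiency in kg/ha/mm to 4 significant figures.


WUE = 3176 / 404.7 = 7.848 kg/ha/mm
Therefore the water-use efficiency = 7.848 kg/ha/mm.


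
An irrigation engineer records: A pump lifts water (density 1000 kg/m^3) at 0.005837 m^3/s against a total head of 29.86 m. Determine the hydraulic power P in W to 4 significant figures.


Approach: apply the hydraulic power relation, P = rho*g*Q*H.
P = 1000 * 9.81 * 0.005837 * 29.86 = 1710 W
Therefore the hydraulic power P = 1710 W.


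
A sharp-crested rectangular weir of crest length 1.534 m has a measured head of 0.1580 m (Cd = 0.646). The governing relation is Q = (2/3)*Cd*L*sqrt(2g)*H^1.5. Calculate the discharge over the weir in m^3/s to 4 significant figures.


Q = (2/3)*0.646*1.534*sqrt(2*9.81)*0.1580^1.5 = 0.1838 m^3/s
Therefore the discharge over the weir = 0.1838 m^3/s.


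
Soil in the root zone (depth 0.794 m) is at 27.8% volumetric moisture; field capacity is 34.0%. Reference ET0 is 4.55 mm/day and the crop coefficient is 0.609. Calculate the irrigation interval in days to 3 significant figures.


Approach: apply soil-water budget scheduling, SMD = (FC-theta)/100*depth*1000; ETc = ET0*Kc; interval = SMD/ETc.
Step 1 — soil moisture deficit:
  SMD = (34.0 - 27.8)/100 * 0.794 * 1000 = 49.228 mm
Step 2 — daily crop ET (ETc = ET0*Kc):
  ETc = 4.55 * 0.609 = 2.7710 mm/day
Step 3 — irrigation interval (SMD/ETc):
  interval = 49.228 / 2.7710 = 17.8 days
Therefore the irrigation interval = 17.8 days.


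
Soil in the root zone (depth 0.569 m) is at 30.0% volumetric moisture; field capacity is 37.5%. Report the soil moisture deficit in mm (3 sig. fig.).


Approach: apply the soil moisture deficit relation, SMD = (FC - theta)/100 * depth * 1000.
SMD = (37.5 - 30.0)/100 * 0.569 * 1000 = 42.7 mm
Therefore the soil moisture deficit = 42.7 mm.


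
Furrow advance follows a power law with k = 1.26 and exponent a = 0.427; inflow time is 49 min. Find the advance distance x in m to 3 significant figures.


Approach: apply the power-law advance function, x = k*t^a.
x = 1.26 * 49^0.427 = 6.64 m
Therefore the advance distance x = 6.64 m.


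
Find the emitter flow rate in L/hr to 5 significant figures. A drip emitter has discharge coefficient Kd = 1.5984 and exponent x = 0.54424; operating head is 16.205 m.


Approach: apply the emitter characteristic equation, q = Kd * h^x.
q = 1.5984 * 16.205^0.54424 = 7.2782 L/hr
Therefore the emitter flow rate = 7.2782 L/hr.


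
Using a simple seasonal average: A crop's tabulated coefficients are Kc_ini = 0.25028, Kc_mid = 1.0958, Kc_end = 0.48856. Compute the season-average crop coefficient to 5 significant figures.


Approach: apply a simple seasonal average, Kc_avg = (Kc_ini + Kc_mid + Kc_end)/3.
Kc_avg = (0.25028 + 1.0958 + 0.48856)/3 = 0.61155
Therefore the season-average crop coefficient = 0.61155.


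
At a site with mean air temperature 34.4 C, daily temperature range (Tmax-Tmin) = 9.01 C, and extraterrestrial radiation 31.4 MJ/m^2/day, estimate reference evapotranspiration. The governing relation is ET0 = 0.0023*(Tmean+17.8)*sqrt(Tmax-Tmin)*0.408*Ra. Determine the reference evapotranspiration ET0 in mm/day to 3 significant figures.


ET0 = 0.0023*(34.4+17.8)*sqrt(9.01)*0.408*31.4 = 4.62 mm/day
Therefore the reference evapotranspiration ET0 = 4.62 mm/day.


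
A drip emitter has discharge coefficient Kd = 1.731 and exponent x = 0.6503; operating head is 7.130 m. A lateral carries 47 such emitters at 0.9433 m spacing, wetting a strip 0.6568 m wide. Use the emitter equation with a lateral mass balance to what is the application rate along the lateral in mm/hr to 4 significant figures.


Approach: apply the emitter equation with a lateral mass balance, q = Kd*h^x; Q = n*q; rate = Q/(n*spacing*width).
Step 1 — single emitter flow (q = Kd*h^x):
  q = 1.731 * 7.130^0.6503 = 6.20957 L/hr
Step 2 — total lateral flow: Q = 47 * 6.20957 = 291.850 L/hr
Step 3 — wetted area: A = 47 * 0.9433 * 0.6568 = 29.1193 m^2
Step 4 — application rate: Q/A = 291.850/29.1193 = 10.02 mm/hr
Therefore the application rate along the lateral = 10.02 mm/hr.


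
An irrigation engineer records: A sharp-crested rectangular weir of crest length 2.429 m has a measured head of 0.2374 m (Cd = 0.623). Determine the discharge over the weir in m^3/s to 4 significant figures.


Approach: apply the rectangular weir equation, Q = (2/3)*Cd*L*sqrt(2g)*H^1.5.
Q = (2/3)*0.623*2.429*sqrt(2*9.81)*0.2374^1.5 = 0.5169 m^3/s
Therefore the discharge over the weir = 0.5169 m^3/s.


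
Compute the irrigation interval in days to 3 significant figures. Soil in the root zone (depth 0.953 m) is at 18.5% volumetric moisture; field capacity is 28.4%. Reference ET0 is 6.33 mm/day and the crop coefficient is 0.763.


Approach: apply soil-water budget scheduling, SMD = (FC-theta)/100*depth*1000; ETc = ET0*Kc; interval = SMD/ETc.
Step 1 — soil moisture deficit:
  SMD = (28.4 - 18.5)/100 * 0.953 * 1000 = 94.347 mm
Step 2 — daily crop ET (ETc = ET0*Kc):
  ETc = 6.33 * 0.763 = 4.8298 mm/day
Step 3 — irrigation interval (SMD/ETc):
  interval = 94.347 / 4.8298 = 19.5 days
Therefore the irrigation interval = 19.5 days.


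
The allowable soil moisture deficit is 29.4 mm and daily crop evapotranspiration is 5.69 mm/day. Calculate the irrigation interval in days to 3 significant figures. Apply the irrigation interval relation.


Approach: apply the irrigation interval relation, interval = SMD / ETc.
interval = 29.4 / 5.69 = 5.17 days
Therefore the irrigation interval = 5.17 days.
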